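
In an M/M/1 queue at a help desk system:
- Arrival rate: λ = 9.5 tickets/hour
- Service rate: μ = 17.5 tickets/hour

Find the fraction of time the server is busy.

Server utilization: ρ = λ/μ
ρ = 9.5/17.5 = 0.5429
The server is busy 54.29% of the time.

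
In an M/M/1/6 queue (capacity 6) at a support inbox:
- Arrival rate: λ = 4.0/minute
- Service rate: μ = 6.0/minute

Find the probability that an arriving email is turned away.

ρ = λ/μ = 4.0/6.0 = 0.666667
P₀ = (1-ρ)/(1-ρ^(K+1)) = (1-0.666667)/(1-0.666667^7) = 0.33333/0.94147 = 0.3541
P_K = P₀×ρ^K = 0.35406 × 0.666667^6 = 0.35406 × 0.087792 = 0.03108
Blocking probability = 3.11%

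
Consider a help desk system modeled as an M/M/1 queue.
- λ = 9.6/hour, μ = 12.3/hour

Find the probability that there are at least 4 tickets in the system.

ρ = λ/μ = 9.6/12.3 = 0.7805
P(N ≥ n) = ρⁿ
P(N ≥ 4) = 0.7805^4
P(N ≥ 4) = 0.3711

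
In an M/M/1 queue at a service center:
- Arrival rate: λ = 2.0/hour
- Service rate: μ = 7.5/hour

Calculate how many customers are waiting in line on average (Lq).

ρ = λ/μ = 2.0/7.5 = 0.2667
For M/M/1: Lq = λ²/(μ(μ-λ))
Lq = 4.00/(7.5 × 5.50)
Lq = 0.09697 customers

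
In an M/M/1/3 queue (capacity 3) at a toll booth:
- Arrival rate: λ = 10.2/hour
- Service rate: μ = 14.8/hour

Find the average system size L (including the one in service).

ρ = λ/μ = 10.2/14.8 = 0.6892
P₀ = (1-ρ)/(1-ρ^(K+1)) = (1-0.6892)/(1-0.6892^4) = 0.31080/0.77438 = 0.4014
P_K = P₀×ρ^K = 0.4014 × 0.6892^3 = 0.4014 × 0.3274 = 0.1314
L = ρ[1 - (K+1)ρ^K + Kρ^(K+1)] / [(1-ρ)(1-ρ^(K+1))]
L = 0.6892 × (1 - 4×0.327368 + 3×0.225622) / ((1 - 0.6892) × (1 - 0.225622)) = 1.0521 vehicles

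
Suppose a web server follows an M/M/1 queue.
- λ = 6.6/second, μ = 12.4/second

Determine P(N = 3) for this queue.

ρ = λ/μ = 6.6/12.4 = 0.53226
P(n) = (1-ρ)ρⁿ
P(3) = (1-0.53226) × 0.53226^3
P(3) = 0.4677 × 0.1508
P(3) = 0.07053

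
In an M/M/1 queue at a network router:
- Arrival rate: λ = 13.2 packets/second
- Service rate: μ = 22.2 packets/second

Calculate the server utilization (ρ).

Server utilization: ρ = λ/μ
ρ = 13.2/22.2 = 0.5946
The server is busy 59.46% of the time.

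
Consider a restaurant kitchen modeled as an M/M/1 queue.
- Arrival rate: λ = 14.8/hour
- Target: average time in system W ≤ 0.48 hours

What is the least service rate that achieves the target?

For M/M/1: W = 1/(μ-λ)
Need W ≤ 0.48, so 1/(μ-λ) ≤ 0.48
μ - λ ≥ 1/0.48 = 2.0833
μ ≥ 14.8 + 2.0833 = 16.8833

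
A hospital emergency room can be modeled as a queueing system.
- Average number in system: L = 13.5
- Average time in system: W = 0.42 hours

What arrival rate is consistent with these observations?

Little's Law: L = λW, so λ = L/W
λ = 13.5/0.42 = 32.1429 patients/hour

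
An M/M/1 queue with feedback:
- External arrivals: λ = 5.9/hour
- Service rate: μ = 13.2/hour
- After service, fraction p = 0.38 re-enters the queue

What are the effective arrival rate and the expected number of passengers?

Effective arrival rate: λ_eff = λ/(1-p) = 5.9/(1-0.38) = 5.9/0.62 = 9.5161
ρ = λ_eff/μ = 9.5161/13.2 = 0.72092
L = ρ/(1-ρ) = 0.72092/(1-0.72092) = 2.5832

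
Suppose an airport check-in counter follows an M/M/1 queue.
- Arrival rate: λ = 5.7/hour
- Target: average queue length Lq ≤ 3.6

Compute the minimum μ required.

For M/M/1: Lq = λ²/(μ(μ-λ))
Need Lq ≤ 3.6, i.e. μ(μ-λ) ≥ λ²/3.6
μ² - 5.7μ - 32.49/3.6 ≥ 0  →  μ² - 5.7μ - 9.0250 ≥ 0
Quadratic formula (positive root): μ = [λ + √(λ² + 4×9.0250)]/2
Discriminant: 32.49 + 4×9.0250 = 68.5900, √68.5900 = 8.28191
μ ≥ (5.7 + 8.28191)/2 = 6.9910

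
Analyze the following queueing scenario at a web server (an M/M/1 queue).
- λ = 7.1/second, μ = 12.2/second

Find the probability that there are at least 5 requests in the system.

ρ = λ/μ = 7.1/12.2 = 0.58197
P(N ≥ n) = ρⁿ
P(N ≥ 5) = 0.58197^5
P(N ≥ 5) = 0.06676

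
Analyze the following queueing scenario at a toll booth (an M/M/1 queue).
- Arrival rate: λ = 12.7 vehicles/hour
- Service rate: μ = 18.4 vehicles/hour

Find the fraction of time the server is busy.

Server utilization: ρ = λ/μ
ρ = 12.7/18.4 = 0.6902
The server is busy 69.02% of the time.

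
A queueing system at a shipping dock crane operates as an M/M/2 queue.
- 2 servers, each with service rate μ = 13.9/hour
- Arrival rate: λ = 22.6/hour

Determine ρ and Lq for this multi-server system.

Traffic intensity: ρ = λ/(cμ) = 22.6/(2×13.9) = 0.8129
Since ρ = 0.8129 < 1, system is stable.
Offered load a = λ/μ = cρ = 22.6/13.9 = 1.6259
P₀ = [ Σₙ₌₀^1 aⁿ/n! + a^2/(2!(1-ρ)) ]⁻¹
Σ = a^0/0! + a^1/1! = 1.0000 + 1.6259 = 2.6259
a^2/(2!(1-ρ)) = 2.64355/(2 × 0.187050) = 7.0664
P₀ = 1/(2.6259 + 7.0664) = 0.1032
Lq = P₀·a^2·ρ / (2!(1-ρ)²) = 0.103175 × 2.64355 × 0.812950 / (2 × 0.0349878) = 3.1687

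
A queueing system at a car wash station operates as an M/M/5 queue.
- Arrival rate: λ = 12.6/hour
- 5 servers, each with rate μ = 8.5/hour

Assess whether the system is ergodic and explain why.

Stability requires ρ = λ/(cμ) < 1
ρ = 12.6/(5 × 8.5) = 12.6/42.50 = 0.2965
Since 0.2965 < 1, the system is STABLE.
The servers are busy 29.65% of the time.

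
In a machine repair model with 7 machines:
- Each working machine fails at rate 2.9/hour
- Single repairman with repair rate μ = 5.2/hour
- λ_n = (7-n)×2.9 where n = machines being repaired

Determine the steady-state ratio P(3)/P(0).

P(3)/P(0) = ∏_{i=0}^{3-1} λ_i/μ_{i+1}
= (7-0)×2.9/5.2 × (7-1)×2.9/5.2 × (7-2)×2.9/5.2
= 36.4253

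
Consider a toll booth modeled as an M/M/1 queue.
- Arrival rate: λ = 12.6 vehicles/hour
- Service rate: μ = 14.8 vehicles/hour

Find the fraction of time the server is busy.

Server utilization: ρ = λ/μ
ρ = 12.6/14.8 = 0.8514
The server is busy 85.14% of the time.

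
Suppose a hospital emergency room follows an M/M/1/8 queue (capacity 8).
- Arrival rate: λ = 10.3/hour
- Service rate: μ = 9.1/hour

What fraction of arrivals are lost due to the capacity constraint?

ρ = λ/μ = 10.3/9.1 = 1.13187
P₀ = (1-ρ)/(1-ρ^(K+1)) = (1-1.13187)/(1-1.13187^9) = -0.13187/-2.0491 = 0.06436
P_K = P₀×ρ^K = 0.06436 × 1.13187^8 = 0.06436 × 2.6938 = 0.1734
Blocking probability = 17.34%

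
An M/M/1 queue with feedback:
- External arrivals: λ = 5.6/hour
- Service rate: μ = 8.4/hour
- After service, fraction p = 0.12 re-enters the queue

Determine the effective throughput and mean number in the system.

Effective arrival rate: λ_eff = λ/(1-p) = 5.6/(1-0.12) = 5.6/0.88 = 6.36364
ρ = λ_eff/μ = 6.36364/8.4 = 0.757576
L = ρ/(1-ρ) = 0.757576/(1-0.757576) = 3.1250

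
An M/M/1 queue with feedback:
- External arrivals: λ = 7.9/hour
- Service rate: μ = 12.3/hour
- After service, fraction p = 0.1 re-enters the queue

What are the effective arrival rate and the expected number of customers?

Effective arrival rate: λ_eff = λ/(1-p) = 7.9/(1-0.1) = 7.9/0.90 = 8.7778
ρ = λ_eff/μ = 8.7778/12.3 = 0.71364
L = ρ/(1-ρ) = 0.71364/(1-0.71364) = 2.4921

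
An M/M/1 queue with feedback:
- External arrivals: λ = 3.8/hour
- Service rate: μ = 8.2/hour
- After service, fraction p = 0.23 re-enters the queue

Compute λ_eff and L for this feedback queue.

Effective arrival rate: λ_eff = λ/(1-p) = 3.8/(1-0.23) = 3.8/0.77 = 4.93506
ρ = λ_eff/μ = 4.93506/8.2 = 0.601837
L = ρ/(1-ρ) = 0.601837/(1-0.601837) = 1.5115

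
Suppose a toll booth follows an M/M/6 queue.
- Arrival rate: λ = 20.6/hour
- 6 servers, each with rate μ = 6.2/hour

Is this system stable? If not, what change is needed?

Stability requires ρ = λ/(cμ) < 1
ρ = 20.6/(6 × 6.2) = 20.6/37.20 = 0.5538
Since 0.5538 < 1, the system is STABLE.
The servers are busy 55.38% of the time.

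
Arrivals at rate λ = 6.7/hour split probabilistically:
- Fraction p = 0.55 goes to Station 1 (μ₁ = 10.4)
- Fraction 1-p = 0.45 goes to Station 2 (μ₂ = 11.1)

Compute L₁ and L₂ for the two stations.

Effective rates: λ₁ = 6.7×0.55 = 3.685, λ₂ = 6.7×0.45 = 3.015
Station 1: ρ₁ = 3.685/10.4 = 0.35433, L₁ = ρ₁/(1-ρ₁) = 0.35433/(1-0.35433) = 0.5488
Station 2: ρ₂ = 3.015/11.1 = 0.2716, L₂ = ρ₂/(1-ρ₂) = 0.2716/(1-0.2716) = 0.3729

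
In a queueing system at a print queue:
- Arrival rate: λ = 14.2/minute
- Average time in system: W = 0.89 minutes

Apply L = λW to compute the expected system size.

Little's Law: L = λW
L = 14.2 × 0.89 = 12.6380 jobs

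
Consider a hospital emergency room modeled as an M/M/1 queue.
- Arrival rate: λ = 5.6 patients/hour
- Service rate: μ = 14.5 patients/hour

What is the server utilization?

Server utilization: ρ = λ/μ
ρ = 5.6/14.5 = 0.3862
The server is busy 38.62% of the time.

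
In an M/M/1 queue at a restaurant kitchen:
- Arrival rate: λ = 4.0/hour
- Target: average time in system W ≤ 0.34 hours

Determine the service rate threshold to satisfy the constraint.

For M/M/1: W = 1/(μ-λ)
Need W ≤ 0.34, so 1/(μ-λ) ≤ 0.34
μ - λ ≥ 1/0.34 = 2.9412
μ ≥ 4.0 + 2.9412 = 6.9412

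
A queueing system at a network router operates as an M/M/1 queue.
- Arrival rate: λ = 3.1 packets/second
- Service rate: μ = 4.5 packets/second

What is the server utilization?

Server utilization: ρ = λ/μ
ρ = 3.1/4.5 = 0.6889
The server is busy 68.89% of the time.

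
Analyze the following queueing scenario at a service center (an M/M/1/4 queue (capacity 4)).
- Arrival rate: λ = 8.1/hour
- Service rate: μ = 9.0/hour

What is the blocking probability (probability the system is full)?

ρ = λ/μ = 8.1/9.0 = 0.9000
P₀ = (1-ρ)/(1-ρ^(K+1)) = (1-0.9000)/(1-0.9000^5) = 0.1000/0.4095 = 0.2442
P_K = P₀×ρ^K = 0.2442 × 0.9000^4 = 0.2442 × 0.6561 = 0.1602
Blocking probability = 16.02%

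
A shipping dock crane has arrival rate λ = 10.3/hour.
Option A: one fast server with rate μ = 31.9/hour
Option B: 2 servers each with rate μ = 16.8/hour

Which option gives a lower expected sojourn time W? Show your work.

Option A: single server μ = 31.9 (M/M/1)
  ρ_A = 10.3/31.9 = 0.3229
  W_A = 1/(μ-λ) = 1/(31.9-10.3) = 1/21.60 = 0.04630

Option B: 2 servers μ = 16.8 (M/M/2)
  ρ_B = λ/(cμ) = 10.3/(2×16.8) = 0.3065
  Offered load a = λ/μ = cρ = 10.3/16.8 = 0.6131
  P₀ = [ Σₙ₌₀^1 aⁿ/n! + a^2/(2!(1-ρ)) ]⁻¹
  Σ = a^0/0! + a^1/1! = 1.0000 + 0.6131 = 1.6131
  a^2/(2!(1-ρ)) = 0.3759/(2 × 0.6935) = 0.2710
  P₀ = 1/(1.6131 + 0.2710) = 0.5308
  Lq = P₀·a^2·ρ / (2!(1-ρ)²) = 0.53075 × 0.37589 × 0.30655 / (2 × 0.48088) = 0.06359
  Wq_B = Lq/λ = 0.063589/10.3 = 0.0061737
  W_B = Wq_B + 1/μ = 0.0061737 + 0.059524 = 0.06570

Since W_A = 0.04630 < W_B = 0.06570, Option A (single fast server) has the shorter time in system.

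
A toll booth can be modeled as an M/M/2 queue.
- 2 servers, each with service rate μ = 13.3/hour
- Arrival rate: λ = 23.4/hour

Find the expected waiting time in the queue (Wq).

Traffic intensity: ρ = λ/(cμ) = 23.4/(2×13.3) = 0.8797
Since ρ = 0.8797 < 1, system is stable.
Offered load a = λ/μ = cρ = 23.4/13.3 = 1.7594
P₀ = [ Σₙ₌₀^1 aⁿ/n! + a^2/(2!(1-ρ)) ]⁻¹
Σ = a^0/0! + a^1/1! = 1.0000 + 1.7594 = 2.7594
a^2/(2!(1-ρ)) = 3.09548/(2 × 0.120301) = 12.8656
P₀ = 1/(2.7594 + 12.8656) = 0.06400
Lq = P₀·a^2·ρ / (2!(1-ρ)²) = 0.0640000 × 3.09548 × 0.879699 / (2 × 0.0144723) = 6.0211
Wq = Lq/λ = 6.0211/23.4 = 0.2573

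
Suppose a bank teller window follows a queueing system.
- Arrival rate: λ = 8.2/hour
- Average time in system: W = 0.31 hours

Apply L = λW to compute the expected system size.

Little's Law: L = λW
L = 8.2 × 0.31 = 2.5420 transactions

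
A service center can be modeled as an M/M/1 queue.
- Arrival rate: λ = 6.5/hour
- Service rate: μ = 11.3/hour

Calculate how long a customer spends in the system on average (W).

First, compute utilization: ρ = λ/μ = 6.5/11.3 = 0.5752
For M/M/1: W = 1/(μ-λ)
W = 1/(11.3-6.5) = 1/4.80
W = 0.2083 hours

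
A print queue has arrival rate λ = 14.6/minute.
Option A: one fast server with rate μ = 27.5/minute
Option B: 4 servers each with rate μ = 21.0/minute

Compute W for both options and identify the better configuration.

Option A: single server μ = 27.5 (M/M/1)
  ρ_A = 14.6/27.5 = 0.5309
  W_A = 1/(μ-λ) = 1/(27.5-14.6) = 1/12.90 = 0.07752

Option B: 4 servers μ = 21.0 (M/M/4)
  ρ_B = λ/(cμ) = 14.6/(4×21.0) = 0.1738
  Offered load a = λ/μ = cρ = 14.6/21.0 = 0.6952
  P₀ = [ Σₙ₌₀^3 aⁿ/n! + a^4/(4!(1-ρ)) ]⁻¹
  Σ = a^0/0! + a^1/1! + a^2/2! + a^3/3! = 1.0000 + 0.6952 + 0.2417 + 0.05601 = 1.9929
  a^4/(4!(1-ρ)) = 0.2336/(24 × 0.8262) = 0.01178
  P₀ = 1/(1.9929 + 0.01178) = 0.4988
  Lq = P₀·a^4·ρ / (4!(1-ρ)²) = 0.4988 × 0.2336 × 0.1738 / (24 × 0.6826) = 0.001236
  Wq_B = Lq/λ = 0.0012365/14.6 = 0.00008469
  W_B = Wq_B + 1/μ = 0.00008469 + 0.04762 = 0.04770

Since W_B = 0.04770 < W_A = 0.07752, Option B (multiple servers) has the shorter time in system.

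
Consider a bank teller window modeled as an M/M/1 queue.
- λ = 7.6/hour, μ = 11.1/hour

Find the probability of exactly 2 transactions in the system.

ρ = λ/μ = 7.6/11.1 = 0.6847
P(n) = (1-ρ)ρⁿ
P(2) = (1-0.6847) × 0.6847^2
P(2) = 0.3153 × 0.4688
P(2) = 0.1478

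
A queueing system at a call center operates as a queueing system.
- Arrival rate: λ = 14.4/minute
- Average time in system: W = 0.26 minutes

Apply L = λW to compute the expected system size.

Little's Law: L = λW
L = 14.4 × 0.26 = 3.7440 calls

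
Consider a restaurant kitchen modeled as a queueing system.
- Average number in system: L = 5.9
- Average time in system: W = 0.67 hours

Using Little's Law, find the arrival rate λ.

Little's Law: L = λW, so λ = L/W
λ = 5.9/0.67 = 8.8060 orders/hour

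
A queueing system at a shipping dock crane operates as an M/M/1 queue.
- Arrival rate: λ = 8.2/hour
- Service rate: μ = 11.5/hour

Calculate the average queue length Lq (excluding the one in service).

ρ = λ/μ = 8.2/11.5 = 0.7130
For M/M/1: Lq = λ²/(μ(μ-λ))
Lq = 67.24/(11.5 × 3.30)
Lq = 1.7718 containers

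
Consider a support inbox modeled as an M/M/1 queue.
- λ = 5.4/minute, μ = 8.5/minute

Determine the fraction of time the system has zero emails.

ρ = λ/μ = 5.4/8.5 = 0.6353
P(0) = 1 - ρ = 1 - 0.6353 = 0.3647
The server is idle 36.47% of the time.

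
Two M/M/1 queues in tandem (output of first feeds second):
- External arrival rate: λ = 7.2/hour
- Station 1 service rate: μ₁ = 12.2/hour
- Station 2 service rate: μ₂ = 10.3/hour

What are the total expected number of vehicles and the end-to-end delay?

By Jackson's theorem, each station behaves as independent M/M/1.
Station 1: ρ₁ = 7.2/12.2 = 0.5902, L₁ = ρ₁/(1-ρ₁) = λ/(μ₁-λ) = 7.2/5.00 = 1.4400
Station 2: ρ₂ = 7.2/10.3 = 0.6990, L₂ = ρ₂/(1-ρ₂) = λ/(μ₂-λ) = 7.2/3.10 = 2.3226
Total: L = L₁ + L₂ = 1.4400 + 2.3226 = 3.7626
W = L/λ = 3.7626/7.2 = 0.5226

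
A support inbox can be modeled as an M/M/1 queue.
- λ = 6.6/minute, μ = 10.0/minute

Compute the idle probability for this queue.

ρ = λ/μ = 6.6/10.0 = 0.6600
P(0) = 1 - ρ = 1 - 0.6600 = 0.3400
The server is idle 34.00% of the time.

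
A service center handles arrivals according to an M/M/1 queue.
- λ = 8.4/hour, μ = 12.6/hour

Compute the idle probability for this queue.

ρ = λ/μ = 8.4/12.6 = 0.6667
P(0) = 1 - ρ = 1 - 0.6667 = 0.3333
The server is idle 33.33% of the time.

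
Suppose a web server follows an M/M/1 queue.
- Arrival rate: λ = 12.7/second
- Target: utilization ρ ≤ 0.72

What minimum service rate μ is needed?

ρ = λ/μ, so μ = λ/ρ
μ ≥ 12.7/0.72 = 17.6389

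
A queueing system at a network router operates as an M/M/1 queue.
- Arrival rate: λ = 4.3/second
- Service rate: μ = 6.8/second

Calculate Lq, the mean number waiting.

ρ = λ/μ = 4.3/6.8 = 0.6324
For M/M/1: Lq = λ²/(μ(μ-λ))
Lq = 18.49/(6.8 × 2.50)
Lq = 1.0876 packets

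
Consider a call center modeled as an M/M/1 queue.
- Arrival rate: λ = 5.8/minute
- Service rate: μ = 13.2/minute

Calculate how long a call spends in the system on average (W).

First, compute utilization: ρ = λ/μ = 5.8/13.2 = 0.4394
For M/M/1: W = 1/(μ-λ)
W = 1/(13.2-5.8) = 1/7.40
W = 0.1351 minutes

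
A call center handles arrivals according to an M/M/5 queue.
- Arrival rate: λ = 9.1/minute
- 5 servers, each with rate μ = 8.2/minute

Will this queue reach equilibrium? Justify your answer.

Stability requires ρ = λ/(cμ) < 1
ρ = 9.1/(5 × 8.2) = 9.1/41.00 = 0.2220
Since 0.2220 < 1, the system is STABLE.
The servers are busy 22.20% of the time.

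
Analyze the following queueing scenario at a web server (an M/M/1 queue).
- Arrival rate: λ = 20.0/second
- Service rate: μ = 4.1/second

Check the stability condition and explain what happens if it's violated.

Stability requires ρ = λ/(cμ) < 1
ρ = 20.0/(1 × 4.1) = 20.0/4.10 = 4.8780
Since 4.8780 ≥ 1, the system is UNSTABLE.
Queue grows without bound. Need μ > λ = 20.0.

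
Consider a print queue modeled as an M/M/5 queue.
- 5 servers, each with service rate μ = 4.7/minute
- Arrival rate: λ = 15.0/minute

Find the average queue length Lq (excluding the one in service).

Traffic intensity: ρ = λ/(cμ) = 15.0/(5×4.7) = 0.6383
Since ρ = 0.6383 < 1, system is stable.
Offered load a = λ/μ = cρ = 15.0/4.7 = 3.1915
P₀ = [ Σₙ₌₀^4 aⁿ/n! + a^5/(5!(1-ρ)) ]⁻¹
Σ = a^0/0! + a^1/1! + a^2/2! + a^3/3! + a^4/4! = 1.00000 + 3.19149 + 5.09280 + 5.41787 + 4.32277 = 19.0249
a^5/(5!(1-ρ)) = 331.1060/(120 × 0.361702) = 7.6284
P₀ = 1/(19.0249 + 7.6284) = 0.03752
Lq = P₀·a^5·ρ / (5!(1-ρ)²) = 0.037519 × 331.1060 × 0.63830 / (120 × 0.13083) = 0.5051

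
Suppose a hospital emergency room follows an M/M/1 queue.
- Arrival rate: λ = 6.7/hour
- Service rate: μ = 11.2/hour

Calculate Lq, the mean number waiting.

ρ = λ/μ = 6.7/11.2 = 0.5982
For M/M/1: Lq = λ²/(μ(μ-λ))
Lq = 44.89/(11.2 × 4.50)
Lq = 0.8907 patients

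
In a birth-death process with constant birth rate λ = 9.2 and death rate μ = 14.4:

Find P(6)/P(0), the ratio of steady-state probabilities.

For constant rates: P(n)/P(0) = (λ/μ)^n
P(6)/P(0) = (9.2/14.4)^6 = 0.6389^6 = 0.06801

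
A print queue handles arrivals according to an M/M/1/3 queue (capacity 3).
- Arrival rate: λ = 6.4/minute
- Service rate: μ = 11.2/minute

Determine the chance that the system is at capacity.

ρ = λ/μ = 6.4/11.2 = 0.57143
P₀ = (1-ρ)/(1-ρ^(K+1)) = (1-0.57143)/(1-0.57143^4) = 0.4286/0.8934 = 0.4797
P_K = P₀×ρ^K = 0.4797 × 0.57143^3 = 0.4797 × 0.1866 = 0.08951
Blocking probability = 8.95%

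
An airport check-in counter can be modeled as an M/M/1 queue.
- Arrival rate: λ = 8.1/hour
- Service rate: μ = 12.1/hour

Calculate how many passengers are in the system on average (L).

ρ = λ/μ = 8.1/12.1 = 0.6694
For M/M/1: L = λ/(μ-λ)
L = 8.1/(12.1-8.1) = 8.1/4.00
L = 2.0250 passengers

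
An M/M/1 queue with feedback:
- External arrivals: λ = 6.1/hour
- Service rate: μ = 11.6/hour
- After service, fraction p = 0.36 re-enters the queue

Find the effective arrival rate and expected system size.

Effective arrival rate: λ_eff = λ/(1-p) = 6.1/(1-0.36) = 6.1/0.64 = 9.5312
ρ = λ_eff/μ = 9.5312/11.6 = 0.82166
L = ρ/(1-ρ) = 0.82166/(1-0.82166) = 4.6073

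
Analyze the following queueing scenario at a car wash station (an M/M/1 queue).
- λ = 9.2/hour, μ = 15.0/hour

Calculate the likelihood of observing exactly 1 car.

ρ = λ/μ = 9.2/15.0 = 0.6133
P(n) = (1-ρ)ρⁿ
P(1) = (1-0.6133) × 0.6133^1
P(1) = 0.3867 × 0.6133
P(1) = 0.2372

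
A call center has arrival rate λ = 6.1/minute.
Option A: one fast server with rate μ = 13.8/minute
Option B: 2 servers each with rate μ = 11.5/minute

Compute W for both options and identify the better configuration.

Option A: single server μ = 13.8 (M/M/1)
  ρ_A = 6.1/13.8 = 0.4420
  W_A = 1/(μ-λ) = 1/(13.8-6.1) = 1/7.70 = 0.1299

Option B: 2 servers μ = 11.5 (M/M/2)
  ρ_B = λ/(cμ) = 6.1/(2×11.5) = 0.2652
  Offered load a = λ/μ = cρ = 6.1/11.5 = 0.5304
  P₀ = [ Σₙ₌₀^1 aⁿ/n! + a^2/(2!(1-ρ)) ]⁻¹
  Σ = a^0/0! + a^1/1! = 1.0000 + 0.5304 = 1.5304
  a^2/(2!(1-ρ)) = 0.2814/(2 × 0.7348) = 0.1915
  P₀ = 1/(1.5304 + 0.1915) = 0.5808
  Lq = P₀·a^2·ρ / (2!(1-ρ)²) = 0.58076 × 0.28136 × 0.26522 / (2 × 0.53991) = 0.04013
  Wq_B = Lq/λ = 0.04013/6.1 = 0.006579
  W_B = Wq_B + 1/μ = 0.006579 + 0.08696 = 0.09354

Since W_B = 0.09354 < W_A = 0.1299, Option B (multiple servers) has the shorter time in system.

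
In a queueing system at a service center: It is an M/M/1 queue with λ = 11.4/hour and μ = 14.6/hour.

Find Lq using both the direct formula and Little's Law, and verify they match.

Method 1 (direct): Lq = λ²/(μ(μ-λ)) = 129.96/(14.6 × 3.20) = 2.7817

Method 2 (Little's Law):
W = 1/(μ-λ) = 1/3.20 = 0.3125
Wq = W - 1/μ = 0.3125 - 0.06849 = 0.24401
Lq = λWq = 11.4 × 0.24401 = 2.7817 ✔ (matches Method 1)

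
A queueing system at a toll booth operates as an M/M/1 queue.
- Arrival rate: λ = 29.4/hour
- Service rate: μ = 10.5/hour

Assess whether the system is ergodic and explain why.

Stability requires ρ = λ/(cμ) < 1
ρ = 29.4/(1 × 10.5) = 29.4/10.50 = 2.8000
Since 2.8000 ≥ 1, the system is UNSTABLE.
Queue grows without bound. Need μ > λ = 29.4.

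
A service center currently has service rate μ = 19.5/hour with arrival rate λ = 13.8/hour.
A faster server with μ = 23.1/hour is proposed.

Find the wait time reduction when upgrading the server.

System 1: ρ₁ = 13.8/19.5 = 0.7077, W₁ = 1/(19.5-13.8) = 0.1754
System 2: ρ₂ = 13.8/23.1 = 0.5974, W₂ = 1/(23.1-13.8) = 0.1075
Improvement: (W₁-W₂)/W₁ = (0.1754-0.1075)/0.1754 = 38.71%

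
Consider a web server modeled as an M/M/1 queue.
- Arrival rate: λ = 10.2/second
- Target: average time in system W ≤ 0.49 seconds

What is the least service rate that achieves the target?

For M/M/1: W = 1/(μ-λ)
Need W ≤ 0.49, so 1/(μ-λ) ≤ 0.49
μ - λ ≥ 1/0.49 = 2.0408
μ ≥ 10.2 + 2.0408 = 12.2408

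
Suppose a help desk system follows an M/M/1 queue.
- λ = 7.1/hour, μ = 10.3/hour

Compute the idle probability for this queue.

ρ = λ/μ = 7.1/10.3 = 0.6893
P(0) = 1 - ρ = 1 - 0.6893 = 0.3107
The server is idle 31.07% of the time.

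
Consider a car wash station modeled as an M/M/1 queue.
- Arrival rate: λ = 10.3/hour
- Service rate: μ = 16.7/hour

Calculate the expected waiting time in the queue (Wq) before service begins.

First, compute utilization: ρ = λ/μ = 10.3/16.7 = 0.6168
For M/M/1: Wq = λ/(μ(μ-λ))
Wq = 10.3/(16.7 × (16.7-10.3))
Wq = 10.3/(16.7 × 6.40)
Wq = 0.09637 hours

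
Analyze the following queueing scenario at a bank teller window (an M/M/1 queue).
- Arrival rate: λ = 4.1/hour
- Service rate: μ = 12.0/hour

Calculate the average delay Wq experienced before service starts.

First, compute utilization: ρ = λ/μ = 4.1/12.0 = 0.3417
For M/M/1: Wq = λ/(μ(μ-λ))
Wq = 4.1/(12.0 × (12.0-4.1))
Wq = 4.1/(12.0 × 7.90)
Wq = 0.04325 hours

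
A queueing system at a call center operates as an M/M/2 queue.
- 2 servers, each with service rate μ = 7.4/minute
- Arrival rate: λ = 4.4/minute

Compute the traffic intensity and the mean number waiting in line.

Traffic intensity: ρ = λ/(cμ) = 4.4/(2×7.4) = 0.2973
Since ρ = 0.2973 < 1, system is stable.
Offered load a = λ/μ = cρ = 4.4/7.4 = 0.5946
P₀ = [ Σₙ₌₀^1 aⁿ/n! + a^2/(2!(1-ρ)) ]⁻¹
Σ = a^0/0! + a^1/1! = 1.0000 + 0.5946 = 1.5946
a^2/(2!(1-ρ)) = 0.35354/(2 × 0.70270) = 0.2516
P₀ = 1/(1.5946 + 0.2516) = 0.5417
Lq = P₀·a^2·ρ / (2!(1-ρ)²) = 0.5417 × 0.3535 × 0.2973 / (2 × 0.4938) = 0.05765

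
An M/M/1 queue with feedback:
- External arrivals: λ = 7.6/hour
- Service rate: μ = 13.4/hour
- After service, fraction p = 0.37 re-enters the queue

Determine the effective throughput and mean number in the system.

Effective arrival rate: λ_eff = λ/(1-p) = 7.6/(1-0.37) = 7.6/0.63 = 12.0635
ρ = λ_eff/μ = 12.0635/13.4 = 0.90026
L = ρ/(1-ρ) = 0.90026/(1-0.90026) = 9.0261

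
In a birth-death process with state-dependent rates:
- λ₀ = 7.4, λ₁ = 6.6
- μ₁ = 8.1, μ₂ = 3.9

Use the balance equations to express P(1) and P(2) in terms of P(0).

Balance equations:
State 0: λ₀P₀ = μ₁P₁ → P₁ = (λ₀/μ₁)P₀ = (7.4/8.1)P₀ = 0.9136P₀
State 1: P₂ = (λ₀λ₁)/(μ₁μ₂)P₀ = (7.4×6.6)/(8.1×3.9)P₀ = 1.5461P₀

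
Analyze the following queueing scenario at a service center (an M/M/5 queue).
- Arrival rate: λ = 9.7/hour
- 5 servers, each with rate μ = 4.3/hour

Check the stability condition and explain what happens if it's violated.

Stability requires ρ = λ/(cμ) < 1
ρ = 9.7/(5 × 4.3) = 9.7/21.50 = 0.4512
Since 0.4512 < 1, the system is STABLE.
The servers are busy 45.12% of the time.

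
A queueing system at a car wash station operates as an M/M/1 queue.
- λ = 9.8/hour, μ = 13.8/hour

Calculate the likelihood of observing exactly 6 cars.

ρ = λ/μ = 9.8/13.8 = 0.71014
P(n) = (1-ρ)ρⁿ
P(6) = (1-0.71014) × 0.71014^6
P(6) = 0.289860 × 0.128252
P(6) = 0.03718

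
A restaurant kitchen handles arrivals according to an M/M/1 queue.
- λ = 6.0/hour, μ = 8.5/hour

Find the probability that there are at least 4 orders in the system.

ρ = λ/μ = 6.0/8.5 = 0.7059
P(N ≥ n) = ρⁿ
P(N ≥ 4) = 0.7059^4
P(N ≥ 4) = 0.2483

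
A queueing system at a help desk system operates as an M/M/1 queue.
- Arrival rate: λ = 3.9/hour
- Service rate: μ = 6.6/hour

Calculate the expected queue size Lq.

ρ = λ/μ = 3.9/6.6 = 0.5909
For M/M/1: Lq = λ²/(μ(μ-λ))
Lq = 15.21/(6.6 × 2.70)
Lq = 0.8535 tickets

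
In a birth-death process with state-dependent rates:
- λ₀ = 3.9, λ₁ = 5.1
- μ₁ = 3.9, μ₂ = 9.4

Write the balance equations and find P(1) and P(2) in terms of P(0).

Balance equations:
State 0: λ₀P₀ = μ₁P₁ → P₁ = (λ₀/μ₁)P₀ = (3.9/3.9)P₀ = 1.0000P₀
State 1: P₂ = (λ₀λ₁)/(μ₁μ₂)P₀ = (3.9×5.1)/(3.9×9.4)P₀ = 0.5426P₀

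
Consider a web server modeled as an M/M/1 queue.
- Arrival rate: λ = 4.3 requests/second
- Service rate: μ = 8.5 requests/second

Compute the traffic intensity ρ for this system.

Server utilization: ρ = λ/μ
ρ = 4.3/8.5 = 0.5059
The server is busy 50.59% of the time.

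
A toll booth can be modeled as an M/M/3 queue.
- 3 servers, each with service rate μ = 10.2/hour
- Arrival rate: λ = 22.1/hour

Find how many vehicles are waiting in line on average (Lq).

Traffic intensity: ρ = λ/(cμ) = 22.1/(3×10.2) = 0.7222
Since ρ = 0.7222 < 1, system is stable.
Offered load a = λ/μ = cρ = 22.1/10.2 = 2.1667
P₀ = [ Σₙ₌₀^2 aⁿ/n! + a^3/(3!(1-ρ)) ]⁻¹
Σ = a^0/0! + a^1/1! + a^2/2! = 1.0000 + 2.1667 + 2.3472 = 5.5139
a^3/(3!(1-ρ)) = 10.1713/(6 × 0.277778) = 6.1028
P₀ = 1/(5.5139 + 6.1028) = 0.08608
Lq = P₀·a^3·ρ / (3!(1-ρ)²) = 0.086083 × 10.1713 × 0.72222 / (6 × 0.077160) = 1.3659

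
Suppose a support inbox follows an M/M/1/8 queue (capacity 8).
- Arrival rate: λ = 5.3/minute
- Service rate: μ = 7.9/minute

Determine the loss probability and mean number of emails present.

ρ = λ/μ = 5.3/7.9 = 0.6709
P₀ = (1-ρ)/(1-ρ^(K+1)) = (1-0.6709)/(1-0.6709^9) = 0.3291/0.9725 = 0.3384
P_K = P₀×ρ^K = 0.3384 × 0.6709^8 = 0.3384 × 0.04105 = 0.01389
Blocking probability P_8 = 0.01389 (1.39%)
L = ρ[1 - (K+1)ρ^K + Kρ^(K+1)] / [(1-ρ)(1-ρ^(K+1))]
L = 0.6709 × (1 - 9×0.04105 + 8×0.02754) / ((1 - 0.6709) × (1 - 0.02754)) = 1.7837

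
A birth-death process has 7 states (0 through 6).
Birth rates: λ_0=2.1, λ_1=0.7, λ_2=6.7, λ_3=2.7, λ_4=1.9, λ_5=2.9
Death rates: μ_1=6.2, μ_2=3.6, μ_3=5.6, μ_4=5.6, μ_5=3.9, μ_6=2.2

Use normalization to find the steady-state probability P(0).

Ratios P(n)/P(0) = (λ₀···λₙ₋₁)/(μ₁···μₙ):
P(1)/P(0) = (2.1)/(6.2) = 0.3387
P(2)/P(0) = (2.1×0.7)/(6.2×3.6) = 0.06586
P(3)/P(0) = (2.1×0.7×6.7)/(6.2×3.6×5.6) = 0.07880
P(4)/P(0) = (2.1×0.7×6.7×2.7)/(6.2×3.6×5.6×5.6) = 0.03799
P(5)/P(0) = (2.1×0.7×6.7×2.7×1.9)/(6.2×3.6×5.6×5.6×3.9) = 0.01851
P(6)/P(0) = (2.1×0.7×6.7×2.7×1.9×2.9)/(6.2×3.6×5.6×5.6×3.9×2.2) = 0.02440

Normalization: ∑ P(n) = 1
P(0) × (1.0000 + 0.3387 + 0.06586 + 0.07880 + 0.03799 + 0.01851 + 0.02440) = 1
P(0) × 1.5643 = 1
P(0) = 1/1.5643 = 0.6393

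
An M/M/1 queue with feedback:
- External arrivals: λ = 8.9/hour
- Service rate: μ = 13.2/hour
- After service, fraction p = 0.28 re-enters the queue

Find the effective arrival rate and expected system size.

Effective arrival rate: λ_eff = λ/(1-p) = 8.9/(1-0.28) = 8.9/0.72 = 12.36111
ρ = λ_eff/μ = 12.36111/13.2 = 0.936448
L = ρ/(1-ρ) = 0.936448/(1-0.936448) = 14.7351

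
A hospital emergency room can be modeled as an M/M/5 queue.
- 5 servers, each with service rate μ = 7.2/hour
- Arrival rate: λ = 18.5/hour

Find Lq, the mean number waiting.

Traffic intensity: ρ = λ/(cμ) = 18.5/(5×7.2) = 0.5139
Since ρ = 0.5139 < 1, system is stable.
Offered load a = λ/μ = cρ = 18.5/7.2 = 2.5694
P₀ = [ Σₙ₌₀^4 aⁿ/n! + a^5/(5!(1-ρ)) ]⁻¹
Σ = a^0/0! + a^1/1! + a^2/2! + a^3/3! + a^4/4! = 1.000000 + 2.569444 + 3.301022 + 2.827265 + 1.816125 = 11.5139
a^5/(5!(1-ρ)) = 111.9944/(120 × 0.4861) = 1.9199
P₀ = 1/(11.5139 + 1.9199) = 0.07444
Lq = P₀·a^5·ρ / (5!(1-ρ)²) = 0.07444 × 111.9944 × 0.5139 / (120 × 0.2363) = 0.1511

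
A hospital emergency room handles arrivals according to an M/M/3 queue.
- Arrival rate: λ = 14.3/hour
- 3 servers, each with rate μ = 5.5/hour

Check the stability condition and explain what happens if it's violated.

Stability requires ρ = λ/(cμ) < 1
ρ = 14.3/(3 × 5.5) = 14.3/16.50 = 0.8667
Since 0.8667 < 1, the system is STABLE.
The servers are busy 86.67% of the time.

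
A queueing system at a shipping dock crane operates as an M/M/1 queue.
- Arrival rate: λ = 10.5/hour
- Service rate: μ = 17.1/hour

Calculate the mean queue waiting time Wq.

First, compute utilization: ρ = λ/μ = 10.5/17.1 = 0.6140
For M/M/1: Wq = λ/(μ(μ-λ))
Wq = 10.5/(17.1 × (17.1-10.5))
Wq = 10.5/(17.1 × 6.60)
Wq = 0.09304 hours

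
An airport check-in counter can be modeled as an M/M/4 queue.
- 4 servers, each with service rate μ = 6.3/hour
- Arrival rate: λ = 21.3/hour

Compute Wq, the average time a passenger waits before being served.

Traffic intensity: ρ = λ/(cμ) = 21.3/(4×6.3) = 0.8452
Since ρ = 0.8452 < 1, system is stable.
Offered load a = λ/μ = cρ = 21.3/6.3 = 3.3810
P₀ = [ Σₙ₌₀^3 aⁿ/n! + a^4/(4!(1-ρ)) ]⁻¹
Σ = a^0/0! + a^1/1! + a^2/2! + a^3/3! = 1.0000 + 3.3810 + 5.7154 + 6.4412 = 16.5376
a^4/(4!(1-ρ)) = 130.6641/(24 × 0.154762) = 35.1788
P₀ = 1/(16.5376 + 35.1788) = 0.01934
Lq = P₀·a^4·ρ / (4!(1-ρ)²) = 0.019336 × 130.6641 × 0.84524 / (24 × 0.023951) = 3.7151
Wq = Lq/λ = 3.7151/21.3 = 0.1744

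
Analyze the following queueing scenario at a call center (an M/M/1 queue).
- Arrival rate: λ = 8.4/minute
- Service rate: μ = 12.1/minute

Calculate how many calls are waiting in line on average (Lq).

ρ = λ/μ = 8.4/12.1 = 0.6942
For M/M/1: Lq = λ²/(μ(μ-λ))
Lq = 70.56/(12.1 × 3.70)
Lq = 1.5761 calls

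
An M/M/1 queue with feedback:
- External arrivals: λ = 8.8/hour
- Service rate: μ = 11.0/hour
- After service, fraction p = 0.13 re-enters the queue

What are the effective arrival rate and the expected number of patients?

Effective arrival rate: λ_eff = λ/(1-p) = 8.8/(1-0.13) = 8.8/0.87 = 10.1149425
ρ = λ_eff/μ = 10.1149425/11.0 = 0.9195402
L = ρ/(1-ρ) = 0.9195402/(1-0.9195402) = 11.4286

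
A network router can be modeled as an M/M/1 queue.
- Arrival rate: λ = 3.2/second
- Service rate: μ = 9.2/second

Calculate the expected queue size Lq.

ρ = λ/μ = 3.2/9.2 = 0.3478
For M/M/1: Lq = λ²/(μ(μ-λ))
Lq = 10.24/(9.2 × 6.00)
Lq = 0.1855 packets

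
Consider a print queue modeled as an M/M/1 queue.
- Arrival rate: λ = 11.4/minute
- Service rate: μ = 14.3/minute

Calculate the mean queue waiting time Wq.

First, compute utilization: ρ = λ/μ = 11.4/14.3 = 0.7972
For M/M/1: Wq = λ/(μ(μ-λ))
Wq = 11.4/(14.3 × (14.3-11.4))
Wq = 11.4/(14.3 × 2.90)
Wq = 0.2749 minutes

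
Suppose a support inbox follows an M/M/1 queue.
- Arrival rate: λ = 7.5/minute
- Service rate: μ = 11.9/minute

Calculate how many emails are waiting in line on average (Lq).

ρ = λ/μ = 7.5/11.9 = 0.6303
For M/M/1: Lq = λ²/(μ(μ-λ))
Lq = 56.25/(11.9 × 4.40)
Lq = 1.0743 emails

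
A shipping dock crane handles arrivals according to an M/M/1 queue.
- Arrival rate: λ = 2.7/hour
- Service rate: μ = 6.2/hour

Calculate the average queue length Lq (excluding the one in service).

ρ = λ/μ = 2.7/6.2 = 0.4355
For M/M/1: Lq = λ²/(μ(μ-λ))
Lq = 7.29/(6.2 × 3.50)
Lq = 0.3359 containers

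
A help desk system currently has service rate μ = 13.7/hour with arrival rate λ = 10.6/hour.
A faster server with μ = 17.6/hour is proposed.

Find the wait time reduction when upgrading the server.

System 1: ρ₁ = 10.6/13.7 = 0.7737, W₁ = 1/(13.7-10.6) = 0.32258
System 2: ρ₂ = 10.6/17.6 = 0.6023, W₂ = 1/(17.6-10.6) = 0.14286
Improvement: (W₁-W₂)/W₁ = (0.32258-0.14286)/0.32258 = 55.71%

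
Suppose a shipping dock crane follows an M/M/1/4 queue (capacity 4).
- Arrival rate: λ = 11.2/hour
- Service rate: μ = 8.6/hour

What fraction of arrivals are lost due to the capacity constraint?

ρ = λ/μ = 11.2/8.6 = 1.30233
P₀ = (1-ρ)/(1-ρ^(K+1)) = (1-1.30233)/(1-1.30233^5) = -0.3023/-2.7463 = 0.1101
P_K = P₀×ρ^K = 0.1101 × 1.30233^4 = 0.1101 × 2.8766 = 0.3167
Blocking probability = 31.67%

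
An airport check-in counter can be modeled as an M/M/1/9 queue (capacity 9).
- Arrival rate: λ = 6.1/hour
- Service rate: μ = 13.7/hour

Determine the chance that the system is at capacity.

ρ = λ/μ = 6.1/13.7 = 0.44526
P₀ = (1-ρ)/(1-ρ^(K+1)) = (1-0.44526)/(1-0.44526^10) = 0.5547/0.9997 = 0.5549
P_K = P₀×ρ^K = 0.5549 × 0.44526^9 = 0.5549 × 0.0006879 = 0.0003817
Blocking probability = 0.03817%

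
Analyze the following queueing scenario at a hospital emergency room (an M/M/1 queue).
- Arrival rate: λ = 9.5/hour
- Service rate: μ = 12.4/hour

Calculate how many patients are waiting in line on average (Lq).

ρ = λ/μ = 9.5/12.4 = 0.7661
For M/M/1: Lq = λ²/(μ(μ-λ))
Lq = 90.25/(12.4 × 2.90)
Lq = 2.5097 patients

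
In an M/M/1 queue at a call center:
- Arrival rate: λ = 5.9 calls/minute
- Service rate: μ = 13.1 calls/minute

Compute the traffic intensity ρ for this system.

Server utilization: ρ = λ/μ
ρ = 5.9/13.1 = 0.4504
The server is busy 45.04% of the time.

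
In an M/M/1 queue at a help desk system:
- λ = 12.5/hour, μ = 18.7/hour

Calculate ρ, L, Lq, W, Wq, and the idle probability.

Step 1: ρ = λ/μ = 12.5/18.7 = 0.6684
Step 2: L = λ/(μ-λ) = 12.5/6.20 = 2.0161
Step 3: Lq = λ²/(μ(μ-λ)) = 156.25/(18.7×6.20) = 1.3477
Step 4: W = 1/(μ-λ) = 1/6.20 = 0.16129
Step 5: Wq = λ/(μ(μ-λ)) = 12.5/(18.7×6.20) = 0.1078
Step 6: P(0) = 1-ρ = 0.3316
Verify: L = λW = 12.5×0.16129 = 2.0161 ✔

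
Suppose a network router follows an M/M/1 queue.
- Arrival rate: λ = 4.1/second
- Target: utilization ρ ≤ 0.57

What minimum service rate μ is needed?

ρ = λ/μ, so μ = λ/ρ
μ ≥ 4.1/0.57 = 7.1930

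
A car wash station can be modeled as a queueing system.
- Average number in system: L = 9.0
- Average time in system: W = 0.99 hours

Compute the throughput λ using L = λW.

Little's Law: L = λW, so λ = L/W
λ = 9.0/0.99 = 9.0909 cars/hour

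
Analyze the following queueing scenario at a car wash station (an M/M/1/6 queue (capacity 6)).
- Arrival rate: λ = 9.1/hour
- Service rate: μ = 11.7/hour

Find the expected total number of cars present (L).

ρ = λ/μ = 9.1/11.7 = 0.77778
P₀ = (1-ρ)/(1-ρ^(K+1)) = (1-0.77778)/(1-0.77778^7) = 0.2222/0.8278 = 0.2684
P_K = P₀×ρ^K = 0.26844 × 0.77778^6 = 0.26844 × 0.22138 = 0.05943
L = ρ[1 - (K+1)ρ^K + Kρ^(K+1)] / [(1-ρ)(1-ρ^(K+1))]
L = 0.77778 × (1 - 7×0.2213811 + 6×0.1721858) / ((1 - 0.77778) × (1 - 0.1721858)) = 2.0440 cars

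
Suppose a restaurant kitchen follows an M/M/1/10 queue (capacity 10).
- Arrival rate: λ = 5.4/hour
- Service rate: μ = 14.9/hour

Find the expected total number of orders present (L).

ρ = λ/μ = 5.4/14.9 = 0.362416
P₀ = (1-ρ)/(1-ρ^(K+1)) = (1-0.362416)/(1-0.362416^11) = 0.6376/1.0000 = 0.6376
P_K = P₀×ρ^K = 0.6376 × 0.362416^10 = 0.6376 × 0.00003909 = 0.00002492
L = ρ[1 - (K+1)ρ^K + Kρ^(K+1)] / [(1-ρ)(1-ρ^(K+1))]
L = 0.362416 × (1 - 11×0.00003909 + 10×0.00001417) / ((1 - 0.362416) × (1 - 0.00001417)) = 0.5683 orders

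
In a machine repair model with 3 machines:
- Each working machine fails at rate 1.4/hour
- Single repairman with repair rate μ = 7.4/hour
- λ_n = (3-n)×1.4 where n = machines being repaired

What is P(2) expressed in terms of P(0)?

P(2)/P(0) = ∏_{i=0}^{2-1} λ_i/μ_{i+1}
= (3-0)×1.4/7.4 × (3-1)×1.4/7.4
= 0.2148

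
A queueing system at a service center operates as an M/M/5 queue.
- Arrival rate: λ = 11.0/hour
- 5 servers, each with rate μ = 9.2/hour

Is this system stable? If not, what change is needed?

Stability requires ρ = λ/(cμ) < 1
ρ = 11.0/(5 × 9.2) = 11.0/46.00 = 0.2391
Since 0.2391 < 1, the system is STABLE.
The servers are busy 23.91% of the time.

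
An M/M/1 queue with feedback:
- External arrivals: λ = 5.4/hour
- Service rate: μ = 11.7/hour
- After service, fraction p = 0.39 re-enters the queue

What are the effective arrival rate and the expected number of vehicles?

Effective arrival rate: λ_eff = λ/(1-p) = 5.4/(1-0.39) = 5.4/0.61 = 8.8525
ρ = λ_eff/μ = 8.8525/11.7 = 0.75662
L = ρ/(1-ρ) = 0.75662/(1-0.75662) = 3.1088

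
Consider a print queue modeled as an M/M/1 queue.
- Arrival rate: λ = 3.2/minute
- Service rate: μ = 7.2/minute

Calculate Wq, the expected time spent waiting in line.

First, compute utilization: ρ = λ/μ = 3.2/7.2 = 0.4444
For M/M/1: Wq = λ/(μ(μ-λ))
Wq = 3.2/(7.2 × (7.2-3.2))
Wq = 3.2/(7.2 × 4.00)
Wq = 0.1111 minutes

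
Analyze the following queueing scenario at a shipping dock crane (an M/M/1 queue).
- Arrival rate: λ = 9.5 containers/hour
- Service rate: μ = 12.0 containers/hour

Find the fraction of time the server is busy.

Server utilization: ρ = λ/μ
ρ = 9.5/12.0 = 0.7917
The server is busy 79.17% of the time.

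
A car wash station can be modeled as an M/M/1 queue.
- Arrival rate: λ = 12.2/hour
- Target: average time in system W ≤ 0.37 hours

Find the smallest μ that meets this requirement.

For M/M/1: W = 1/(μ-λ)
Need W ≤ 0.37, so 1/(μ-λ) ≤ 0.37
μ - λ ≥ 1/0.37 = 2.7027
μ ≥ 12.2 + 2.7027 = 14.9027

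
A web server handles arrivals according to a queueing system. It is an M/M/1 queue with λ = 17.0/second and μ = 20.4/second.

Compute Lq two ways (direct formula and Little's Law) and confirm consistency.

Method 1 (direct): Lq = λ²/(μ(μ-λ)) = 289.00/(20.4 × 3.40) = 4.1667

Method 2 (Little's Law):
W = 1/(μ-λ) = 1/3.40 = 0.2941
Wq = W - 1/μ = 0.2941 - 0.04902 = 0.2451
Lq = λWq = 17.0 × 0.2451 = 4.1667 ✔ (matches Method 1)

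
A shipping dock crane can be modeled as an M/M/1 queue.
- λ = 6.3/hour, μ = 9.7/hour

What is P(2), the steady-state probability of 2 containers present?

ρ = λ/μ = 6.3/9.7 = 0.6495
P(n) = (1-ρ)ρⁿ
P(2) = (1-0.6495) × 0.6495^2
P(2) = 0.3505 × 0.4219
P(2) = 0.1479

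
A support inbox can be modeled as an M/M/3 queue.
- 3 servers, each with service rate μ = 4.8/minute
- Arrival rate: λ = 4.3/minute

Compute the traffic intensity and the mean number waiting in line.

Traffic intensity: ρ = λ/(cμ) = 4.3/(3×4.8) = 0.2986
Since ρ = 0.2986 < 1, system is stable.
Offered load a = λ/μ = cρ = 4.3/4.8 = 0.8958
P₀ = [ Σₙ₌₀^2 aⁿ/n! + a^3/(3!(1-ρ)) ]⁻¹
Σ = a^0/0! + a^1/1! + a^2/2! = 1.0000 + 0.8958 + 0.4013 = 2.2971
a^3/(3!(1-ρ)) = 0.7189/(6 × 0.7014) = 0.1708
P₀ = 1/(2.2971 + 0.1708) = 0.4052
Lq = P₀·a^3·ρ / (3!(1-ρ)²) = 0.4052 × 0.7189 × 0.2986 / (6 × 0.4919) = 0.02947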